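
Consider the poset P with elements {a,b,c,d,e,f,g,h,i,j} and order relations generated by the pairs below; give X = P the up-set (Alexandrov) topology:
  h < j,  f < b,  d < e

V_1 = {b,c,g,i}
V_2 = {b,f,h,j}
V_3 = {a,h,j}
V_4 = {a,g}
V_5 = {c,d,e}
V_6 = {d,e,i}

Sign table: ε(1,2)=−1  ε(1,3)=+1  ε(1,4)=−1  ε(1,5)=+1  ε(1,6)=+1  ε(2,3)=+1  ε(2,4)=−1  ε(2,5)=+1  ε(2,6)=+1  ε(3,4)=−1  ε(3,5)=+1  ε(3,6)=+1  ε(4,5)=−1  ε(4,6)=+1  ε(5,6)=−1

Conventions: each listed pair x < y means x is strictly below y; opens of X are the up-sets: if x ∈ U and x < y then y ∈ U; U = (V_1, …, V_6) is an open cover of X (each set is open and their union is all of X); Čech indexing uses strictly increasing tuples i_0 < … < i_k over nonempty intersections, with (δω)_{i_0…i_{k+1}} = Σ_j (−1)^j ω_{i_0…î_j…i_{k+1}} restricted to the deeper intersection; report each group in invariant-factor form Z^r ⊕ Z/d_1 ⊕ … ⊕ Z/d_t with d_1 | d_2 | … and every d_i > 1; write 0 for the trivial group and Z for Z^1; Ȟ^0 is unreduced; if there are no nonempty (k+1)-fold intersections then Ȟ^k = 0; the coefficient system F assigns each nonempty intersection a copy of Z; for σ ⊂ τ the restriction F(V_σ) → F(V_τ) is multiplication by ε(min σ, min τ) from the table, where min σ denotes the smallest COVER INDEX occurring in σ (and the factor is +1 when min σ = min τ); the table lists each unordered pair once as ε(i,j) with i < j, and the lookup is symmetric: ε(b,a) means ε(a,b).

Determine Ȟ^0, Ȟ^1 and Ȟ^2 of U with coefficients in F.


cover nerve:
  V12={b} V14={g} V15={c} V16={i} V23={h,j} V34={a} V56={d,e}
C dims 6,7; δ0: rk 6, SNF 1^5·2
Ȟ^0: (6−6)−0=0 ⇒ 0
Ȟ^1: (7−0)−6=1 plus torsion [2] ⇒ Z ⊕ Z/2
Ȟ^2: (0−0)−0=0 ⇒ 0

Ȟ^0(U;F) ≅ 0,  Ȟ^1(U;F) ≅ Z ⊕ Z/2,  Ȟ^2(U;F) ≅ 0


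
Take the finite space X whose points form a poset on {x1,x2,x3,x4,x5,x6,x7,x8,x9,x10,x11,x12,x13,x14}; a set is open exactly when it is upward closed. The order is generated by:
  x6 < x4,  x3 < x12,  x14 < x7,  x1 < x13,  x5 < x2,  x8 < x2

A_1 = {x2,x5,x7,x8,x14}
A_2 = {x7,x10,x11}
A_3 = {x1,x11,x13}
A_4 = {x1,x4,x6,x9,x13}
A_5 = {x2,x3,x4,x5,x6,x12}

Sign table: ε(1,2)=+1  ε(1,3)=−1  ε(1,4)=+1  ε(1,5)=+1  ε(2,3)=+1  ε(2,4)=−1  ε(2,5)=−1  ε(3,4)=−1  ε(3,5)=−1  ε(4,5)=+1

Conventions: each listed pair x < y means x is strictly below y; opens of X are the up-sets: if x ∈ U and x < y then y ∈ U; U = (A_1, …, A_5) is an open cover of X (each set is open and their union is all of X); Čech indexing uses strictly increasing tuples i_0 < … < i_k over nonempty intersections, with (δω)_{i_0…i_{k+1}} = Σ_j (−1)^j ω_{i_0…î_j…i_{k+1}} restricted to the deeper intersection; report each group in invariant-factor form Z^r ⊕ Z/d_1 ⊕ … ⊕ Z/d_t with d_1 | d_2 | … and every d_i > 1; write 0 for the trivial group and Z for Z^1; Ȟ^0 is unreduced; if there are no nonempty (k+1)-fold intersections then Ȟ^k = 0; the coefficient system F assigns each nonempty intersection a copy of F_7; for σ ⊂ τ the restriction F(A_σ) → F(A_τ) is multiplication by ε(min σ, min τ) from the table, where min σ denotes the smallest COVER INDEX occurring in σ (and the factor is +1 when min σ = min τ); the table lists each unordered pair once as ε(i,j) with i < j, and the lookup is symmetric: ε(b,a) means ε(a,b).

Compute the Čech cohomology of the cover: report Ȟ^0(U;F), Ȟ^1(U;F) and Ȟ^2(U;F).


Ȟ^0 ≅ 0,  Ȟ^1 ≅ 0,  Ȟ^2 ≅ 0

nonempty intersections:
  A12={x7} A15={x2,x5} A23={x11} A34={x1,x13} A45={x4,x6}
C dims 5,5; δ0: rk_F7 5
Ȟ^0: (5−5)−0=0 ⇒ 0
Ȟ^1: (5−0)−5=0 ⇒ 0
Ȟ^2: (0−0)−0=0 ⇒ 0


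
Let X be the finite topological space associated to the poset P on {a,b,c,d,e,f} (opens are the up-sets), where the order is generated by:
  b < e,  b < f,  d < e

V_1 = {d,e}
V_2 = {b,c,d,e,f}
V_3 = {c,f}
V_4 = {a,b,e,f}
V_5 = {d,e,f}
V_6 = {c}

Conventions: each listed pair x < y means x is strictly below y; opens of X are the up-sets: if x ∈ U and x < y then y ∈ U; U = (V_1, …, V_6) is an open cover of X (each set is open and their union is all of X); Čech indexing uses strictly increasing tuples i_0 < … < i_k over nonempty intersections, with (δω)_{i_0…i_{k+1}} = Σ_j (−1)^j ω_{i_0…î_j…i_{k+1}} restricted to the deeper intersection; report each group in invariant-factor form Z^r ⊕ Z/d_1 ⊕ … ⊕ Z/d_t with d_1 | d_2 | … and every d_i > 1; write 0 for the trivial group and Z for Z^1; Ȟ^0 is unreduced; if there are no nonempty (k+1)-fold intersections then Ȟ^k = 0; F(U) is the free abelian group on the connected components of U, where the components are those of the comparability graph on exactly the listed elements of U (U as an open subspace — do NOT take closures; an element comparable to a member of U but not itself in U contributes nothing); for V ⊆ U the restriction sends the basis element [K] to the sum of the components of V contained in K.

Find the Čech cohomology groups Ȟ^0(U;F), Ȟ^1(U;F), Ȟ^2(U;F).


Ȟ^0(U;F) ≅ Z^3, Ȟ^1(U;F) ≅ 0 and Ȟ^2(U;F) ≅ 0

nerve simplices:
  V12={d,e} V14={e} V15={d,e} V23={c,f} V24={b,e,f} V25={d,e,f} V26={c} V34={f} V35={f} V36={c} V45={e,f}
  V124={e} V125={d,e} V145={e} V234={f} V235={f} V236={c} V245={e,f} V345={f}
  V1245={e} V2345={f}
components per intersection:
  V1: {d,e}
  V2: {b,d,e,f} {c}
  V3: {c} {f}
  V4: {a} {b,e,f}
  V5: {d,e} {f}
  V6: {c}
  V12: {d,e}
  V14: {e}
  V15: {d,e}
  V23: {c} {f}
  V24: {b,e,f}
  V25: {d,e} {f}
  V26: {c}
  V34: {f}
  V35: {f}
  V36: {c}
  V45: {e} {f}
  V124: {e}
  V125: {d,e}
  V145: {e}
  V234: {f}
  V235: {f}
  V236: {c}
  V245: {e} {f}
  V345: {f}
  V1245: {e}
  V2345: {f}
C dims 10,14,9,2; δ0: rk 7, SNF 1^7; δ1: rk 7, SNF 1^7; δ2: rk 2, SNF 1^2
degree 0: 10−7−0 = 3 → Ȟ^0 ≅ Z^3
degree 1: 14−7−7 = 0 → Ȟ^1 ≅ 0
degree 2: 9−2−7 = 0 → Ȟ^2 ≅ 0


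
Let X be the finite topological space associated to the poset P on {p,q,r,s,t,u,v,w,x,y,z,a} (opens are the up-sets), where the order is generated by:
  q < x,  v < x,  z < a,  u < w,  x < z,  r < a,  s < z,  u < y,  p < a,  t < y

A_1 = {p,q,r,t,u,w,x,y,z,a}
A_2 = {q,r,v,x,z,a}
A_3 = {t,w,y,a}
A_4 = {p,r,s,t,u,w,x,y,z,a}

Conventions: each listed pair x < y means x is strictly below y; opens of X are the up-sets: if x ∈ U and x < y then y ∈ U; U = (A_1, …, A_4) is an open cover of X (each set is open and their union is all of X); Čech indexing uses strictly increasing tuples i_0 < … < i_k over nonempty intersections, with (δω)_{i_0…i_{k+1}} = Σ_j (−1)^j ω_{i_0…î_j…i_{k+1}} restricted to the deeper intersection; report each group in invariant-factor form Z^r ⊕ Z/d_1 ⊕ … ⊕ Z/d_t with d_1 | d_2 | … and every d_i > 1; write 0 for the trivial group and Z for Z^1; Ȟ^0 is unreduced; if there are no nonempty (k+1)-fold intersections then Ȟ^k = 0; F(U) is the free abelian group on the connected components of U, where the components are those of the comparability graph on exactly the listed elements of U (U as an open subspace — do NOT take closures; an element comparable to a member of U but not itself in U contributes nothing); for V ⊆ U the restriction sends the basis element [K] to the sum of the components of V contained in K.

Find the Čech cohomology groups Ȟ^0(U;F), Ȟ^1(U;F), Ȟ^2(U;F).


Ȟ^0(U;F) ≅ Z^2; Ȟ^1(U;F) ≅ 0; Ȟ^2(U;F) ≅ 0

nerve of the cover:
  A12={q,r,x,z,a} A13={t,w,y,a} A14={p,r,t,u,w,x,y,z,a} A23={a} A24={r,x,z,a} A34={t,w,y,a}
  A123={a} A124={r,x,z,a} A134={t,w,y,a} A234={a}
  A1234={a}
components per intersection:
  A1: {p,q,r,x,z,a} {t,u,w,y}
  A2: {q,r,v,x,z,a}
  A3: {t,y} {w} {a}
  A4: {p,r,s,x,z,a} {t,u,w,y}
  A12: {q,r,x,z,a}
  A13: {t,y} {w} {a}
  A14: {p,r,x,z,a} {t,u,w,y}
  A23: {a}
  A24: {r,x,z,a}
  A34: {t,y} {w} {a}
  A123: {a}
  A124: {r,x,z,a}
  A134: {t,y} {w} {a}
  A234: {a}
  A1234: {a}
C dims 8,11,6,1; δ0: rk 6, SNF 1^6; δ1: rk 5, SNF 1^5; δ2: rk 1, SNF 1^1
Ȟ^0 = (8 − 6) − 0 = 2, so Ȟ^0 ≅ Z^2
Ȟ^1 = (11 − 5) − 6 = 0, so Ȟ^1 ≅ 0
Ȟ^2 = (6 − 1) − 5 = 0, so Ȟ^2 ≅ 0


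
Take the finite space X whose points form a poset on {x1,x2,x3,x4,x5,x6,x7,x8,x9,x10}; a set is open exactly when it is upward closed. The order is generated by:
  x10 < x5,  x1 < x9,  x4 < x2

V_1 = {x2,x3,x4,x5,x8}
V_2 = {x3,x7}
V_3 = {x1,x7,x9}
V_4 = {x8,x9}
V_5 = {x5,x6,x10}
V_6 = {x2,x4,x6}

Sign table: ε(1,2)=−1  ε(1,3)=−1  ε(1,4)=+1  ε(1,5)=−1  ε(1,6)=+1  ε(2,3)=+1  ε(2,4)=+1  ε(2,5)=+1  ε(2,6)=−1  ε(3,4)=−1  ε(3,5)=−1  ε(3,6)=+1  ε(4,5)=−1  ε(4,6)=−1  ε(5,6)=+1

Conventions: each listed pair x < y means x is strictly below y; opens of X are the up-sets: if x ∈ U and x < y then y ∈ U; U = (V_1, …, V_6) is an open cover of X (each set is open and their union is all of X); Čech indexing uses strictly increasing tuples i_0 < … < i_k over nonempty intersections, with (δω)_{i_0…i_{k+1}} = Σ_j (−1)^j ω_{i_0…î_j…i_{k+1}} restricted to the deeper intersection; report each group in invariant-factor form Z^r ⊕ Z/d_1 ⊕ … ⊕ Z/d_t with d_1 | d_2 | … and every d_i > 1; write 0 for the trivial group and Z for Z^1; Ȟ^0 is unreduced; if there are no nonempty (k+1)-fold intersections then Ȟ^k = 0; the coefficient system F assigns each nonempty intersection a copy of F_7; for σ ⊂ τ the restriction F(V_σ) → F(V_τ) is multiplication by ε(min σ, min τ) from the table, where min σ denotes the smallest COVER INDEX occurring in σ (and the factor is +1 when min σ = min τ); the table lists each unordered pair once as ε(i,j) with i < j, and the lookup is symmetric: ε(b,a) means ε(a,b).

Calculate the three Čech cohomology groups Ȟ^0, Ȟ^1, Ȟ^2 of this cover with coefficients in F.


cover nerve:
  V12={x3} V14={x8} V15={x5} V16={x2,x4} V23={x7} V34={x9} V56={x6}
C dims 6,7; δ0: rk_F7 6
Ȟ^0: (6−6)−0=0 ⇒ 0
Ȟ^1: (7−0)−6=1 ⇒ Z/7
Ȟ^2: (0−0)−0=0 ⇒ 0

Ȟ^0 = 0, Ȟ^1 = Z/7 and Ȟ^2 = 0


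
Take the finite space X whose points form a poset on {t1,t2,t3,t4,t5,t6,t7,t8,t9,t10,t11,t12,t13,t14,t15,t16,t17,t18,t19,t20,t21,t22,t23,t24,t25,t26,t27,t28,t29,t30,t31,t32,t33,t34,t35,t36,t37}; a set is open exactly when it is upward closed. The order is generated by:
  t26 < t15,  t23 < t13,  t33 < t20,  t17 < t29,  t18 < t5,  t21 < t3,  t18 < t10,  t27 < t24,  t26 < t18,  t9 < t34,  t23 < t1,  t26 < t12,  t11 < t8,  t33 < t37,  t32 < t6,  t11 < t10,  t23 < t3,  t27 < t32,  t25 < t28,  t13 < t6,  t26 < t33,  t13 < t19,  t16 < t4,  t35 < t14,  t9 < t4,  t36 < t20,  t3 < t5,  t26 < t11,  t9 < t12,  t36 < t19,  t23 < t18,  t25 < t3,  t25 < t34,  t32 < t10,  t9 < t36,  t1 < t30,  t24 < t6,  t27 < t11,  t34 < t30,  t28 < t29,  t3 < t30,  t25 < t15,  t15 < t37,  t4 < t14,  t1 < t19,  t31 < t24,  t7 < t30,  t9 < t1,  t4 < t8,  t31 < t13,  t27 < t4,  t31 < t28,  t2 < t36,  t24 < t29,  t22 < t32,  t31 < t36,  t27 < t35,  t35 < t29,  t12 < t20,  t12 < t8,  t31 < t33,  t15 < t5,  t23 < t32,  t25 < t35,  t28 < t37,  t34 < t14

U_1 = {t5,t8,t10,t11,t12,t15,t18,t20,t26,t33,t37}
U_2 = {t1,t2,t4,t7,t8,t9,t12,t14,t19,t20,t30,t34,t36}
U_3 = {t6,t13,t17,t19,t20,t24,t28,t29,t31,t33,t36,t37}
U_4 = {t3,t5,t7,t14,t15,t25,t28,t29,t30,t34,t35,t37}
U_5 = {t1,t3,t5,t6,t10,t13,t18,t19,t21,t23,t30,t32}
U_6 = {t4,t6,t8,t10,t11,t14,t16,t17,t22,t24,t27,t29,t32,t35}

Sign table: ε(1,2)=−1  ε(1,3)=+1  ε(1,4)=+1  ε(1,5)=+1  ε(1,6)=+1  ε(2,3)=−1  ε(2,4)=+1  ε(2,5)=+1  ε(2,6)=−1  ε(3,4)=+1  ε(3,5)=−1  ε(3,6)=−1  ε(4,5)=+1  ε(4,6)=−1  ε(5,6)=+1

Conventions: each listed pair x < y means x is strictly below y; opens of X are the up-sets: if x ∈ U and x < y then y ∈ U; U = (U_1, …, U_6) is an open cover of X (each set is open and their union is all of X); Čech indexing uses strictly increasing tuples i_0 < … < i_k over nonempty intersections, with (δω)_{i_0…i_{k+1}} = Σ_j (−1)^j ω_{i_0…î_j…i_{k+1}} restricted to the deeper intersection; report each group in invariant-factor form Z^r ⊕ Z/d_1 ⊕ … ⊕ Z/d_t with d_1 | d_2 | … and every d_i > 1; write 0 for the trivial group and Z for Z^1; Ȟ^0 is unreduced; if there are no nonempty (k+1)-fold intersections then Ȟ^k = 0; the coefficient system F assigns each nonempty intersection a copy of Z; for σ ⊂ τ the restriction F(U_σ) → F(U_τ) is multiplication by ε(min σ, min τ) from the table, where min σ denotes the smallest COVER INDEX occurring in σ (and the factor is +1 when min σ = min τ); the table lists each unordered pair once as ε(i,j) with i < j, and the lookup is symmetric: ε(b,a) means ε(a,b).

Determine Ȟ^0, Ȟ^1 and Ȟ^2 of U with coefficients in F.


intersection data:
  U12={t8,t12,t20} U13={t20,t33,t37} U14={t5,t15,t37} U15={t5,t10,t18} U16={t8,t10,t11} U23={t19,t20,t36} U24={t7,t14,t30,t34} U25={t1,t19,t30} U26={t4,t8,t14} U34={t28,t29,t37} U35={t6,t13,t19} U36={t6,t17,t24,t29} U45={t3,t5,t30} U46={t14,t29,t35} U56={t6,t10,t32}
  U123={t20} U126={t8} U134={t37} U145={t5} U156={t10} U235={t19} U245={t30} U246={t14} U346={t29} U356={t6}
C dims 6,15,10; δ0: rk 6, SNF 1^5·2; δ1: rk 9, SNF 1^9
Ȟ^0 = (6 − 6) − 0 = 0, so Ȟ^0 ≅ 0
Ȟ^1 = (15 − 9) − 6 = 0 plus torsion [2], so Ȟ^1 ≅ Z/2
Ȟ^2 = (10 − 0) − 9 = 1, so Ȟ^2 ≅ Z

Ȟ^0 ≅ 0,  Ȟ^1 ≅ Z/2,  Ȟ^2 ≅ Z


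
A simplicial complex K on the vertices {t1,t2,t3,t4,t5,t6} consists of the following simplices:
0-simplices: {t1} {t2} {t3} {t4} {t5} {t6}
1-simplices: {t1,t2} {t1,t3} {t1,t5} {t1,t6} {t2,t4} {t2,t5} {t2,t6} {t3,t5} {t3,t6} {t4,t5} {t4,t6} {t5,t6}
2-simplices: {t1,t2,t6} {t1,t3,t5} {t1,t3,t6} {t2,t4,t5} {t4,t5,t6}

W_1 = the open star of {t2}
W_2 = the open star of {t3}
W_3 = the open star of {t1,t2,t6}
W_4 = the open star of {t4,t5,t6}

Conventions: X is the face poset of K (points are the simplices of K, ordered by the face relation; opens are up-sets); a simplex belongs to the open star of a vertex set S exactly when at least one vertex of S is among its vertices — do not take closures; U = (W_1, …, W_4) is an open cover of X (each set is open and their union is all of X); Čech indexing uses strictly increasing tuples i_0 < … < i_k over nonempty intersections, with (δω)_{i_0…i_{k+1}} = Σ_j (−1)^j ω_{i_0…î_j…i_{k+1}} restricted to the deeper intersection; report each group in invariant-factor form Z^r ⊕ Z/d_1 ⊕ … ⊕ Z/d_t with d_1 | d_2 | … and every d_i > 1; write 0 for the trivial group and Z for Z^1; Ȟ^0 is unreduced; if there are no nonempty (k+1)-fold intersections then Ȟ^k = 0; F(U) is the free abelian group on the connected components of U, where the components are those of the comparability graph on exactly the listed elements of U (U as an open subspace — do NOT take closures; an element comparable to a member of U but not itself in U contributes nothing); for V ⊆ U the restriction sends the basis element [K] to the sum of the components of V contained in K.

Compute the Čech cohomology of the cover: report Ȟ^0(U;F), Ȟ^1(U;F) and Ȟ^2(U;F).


cover nerve:
  W1={{t2},{t1,t2},{t2,t4},{t2,t5},{t2,t6},{t1,t2,t6},{t2,t4,t5}} W2={{t3},{t1,t3},{t3,t5},{t3,t6},{t1,t3,t5},{t1,t3,t6}} W3={{t1},{t2},{t6},{t1,t2},{t1,t3},{t1,t5},{t1,t6},{t2,t4},{t2,t5},{t2,t6},{t3,t6},{t4,t6},{t5,t6},{t1,t2,t6},{t1,t3,t5},{t1,t3,t6},{t2,t4,t5},{t4,t5,t6}} W4={{t4},{t5},{t6},{t1,t5},{t1,t6},{t2,t4},{t2,t5},{t2,t6},{t3,t5},{t3,t6},{t4,t5},{t4,t6},{t5,t6},{t1,t2,t6},{t1,t3,t5},{t1,t3,t6},{t2,t4,t5},{t4,t5,t6}}
  W13={{t2},{t1,t2},{t2,t4},{t2,t5},{t2,t6},{t1,t2,t6},{t2,t4,t5}} W14={{t2,t4},{t2,t5},{t2,t6},{t1,t2,t6},{t2,t4,t5}} W23={{t1,t3},{t3,t6},{t1,t3,t5},{t1,t3,t6}} W24={{t3,t5},{t3,t6},{t1,t3,t5},{t1,t3,t6}} W34={{t6},{t1,t5},{t1,t6},{t2,t4},{t2,t5},{t2,t6},{t3,t6},{t4,t6},{t5,t6},{t1,t2,t6},{t1,t3,t5},{t1,t3,t6},{t2,t4,t5},{t4,t5,t6}}
  W134={{t2,t4},{t2,t5},{t2,t6},{t1,t2,t6},{t2,t4,t5}} W234={{t3,t6},{t1,t3,t5},{t1,t3,t6}}
components per intersection:
  W1: {{t2},{t1,t2},{t2,t4},{t2,t5},{t2,t6},{t1,t2,t6},{t2,t4,t5}}
  W2: {{t3},{t1,t3},{t3,t5},{t3,t6},{t1,t3,t5},{t1,t3,t6}}
  W3: {{t1},{t2},{t6},{t1,t2},{t1,t3},{t1,t5},{t1,t6},{t2,t4},{t2,t5},{t2,t6},{t3,t6},{t4,t6},{t5,t6},{t1,t2,t6},{t1,t3,t5},{t1,t3,t6},{t2,t4,t5},{t4,t5,t6}}
  W4: {{t4},{t5},{t6},{t1,t5},{t1,t6},{t2,t4},{t2,t5},{t2,t6},{t3,t5},{t3,t6},{t4,t5},{t4,t6},{t5,t6},{t1,t2,t6},{t1,t3,t5},{t1,t3,t6},{t2,t4,t5},{t4,t5,t6}}
  W13: {{t2},{t1,t2},{t2,t4},{t2,t5},{t2,t6},{t1,t2,t6},{t2,t4,t5}}
  W14: {{t2,t4},{t2,t5},{t2,t4,t5}} {{t2,t6},{t1,t2,t6}}
  W23: {{t1,t3},{t3,t6},{t1,t3,t5},{t1,t3,t6}}
  W24: {{t3,t5},{t1,t3,t5}} {{t3,t6},{t1,t3,t6}}
  W34: {{t6},{t1,t6},{t2,t6},{t3,t6},{t4,t6},{t5,t6},{t1,t2,t6},{t1,t3,t6},{t4,t5,t6}} {{t1,t5},{t1,t3,t5}} {{t2,t4},{t2,t5},{t2,t4,t5}}
  W134: {{t2,t4},{t2,t5},{t2,t4,t5}} {{t2,t6},{t1,t2,t6}}
  W234: {{t3,t6},{t1,t3,t6}} {{t1,t3,t5}}
C dims 4,9,4; δ0: rk 3, SNF 1^3; δ1: rk 4, SNF 1^4
Ȟ^0: (4−3)−0=1 ⇒ Z
Ȟ^1: (9−4)−3=2 ⇒ Z^2
Ȟ^2: (4−0)−4=0 ⇒ 0

Ȟ^0(U;F) ≅ Z, Ȟ^1(U;F) ≅ Z^2 and Ȟ^2(U;F) ≅ 0


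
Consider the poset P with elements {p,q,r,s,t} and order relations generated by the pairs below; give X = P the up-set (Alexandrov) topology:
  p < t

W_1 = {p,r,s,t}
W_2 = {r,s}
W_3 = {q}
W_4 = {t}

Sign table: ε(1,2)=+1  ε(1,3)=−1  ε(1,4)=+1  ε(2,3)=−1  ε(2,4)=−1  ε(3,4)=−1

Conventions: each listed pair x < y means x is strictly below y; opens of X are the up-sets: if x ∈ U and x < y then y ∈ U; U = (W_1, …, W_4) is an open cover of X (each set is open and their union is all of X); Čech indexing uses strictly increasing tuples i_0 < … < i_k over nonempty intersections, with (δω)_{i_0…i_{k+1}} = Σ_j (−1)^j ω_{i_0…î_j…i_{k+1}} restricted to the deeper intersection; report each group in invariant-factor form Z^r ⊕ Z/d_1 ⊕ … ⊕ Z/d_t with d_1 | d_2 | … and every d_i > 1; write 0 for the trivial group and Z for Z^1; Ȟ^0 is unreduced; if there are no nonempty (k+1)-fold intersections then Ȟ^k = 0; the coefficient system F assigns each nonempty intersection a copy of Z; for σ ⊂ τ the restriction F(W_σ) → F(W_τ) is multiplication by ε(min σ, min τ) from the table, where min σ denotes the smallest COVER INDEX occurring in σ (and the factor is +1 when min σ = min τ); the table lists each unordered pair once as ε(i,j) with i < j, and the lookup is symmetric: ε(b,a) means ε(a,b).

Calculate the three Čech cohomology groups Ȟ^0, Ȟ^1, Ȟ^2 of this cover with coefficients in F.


Ȟ^0 ≅ Z^2,  Ȟ^1 ≅ 0,  Ȟ^2 ≅ 0

nonempty intersections:
  W12={r,s} W14={t}
C dims 4,2; δ0: rk 2, SNF 1^2
Ȟ^0: (4−2)−0=2 ⇒ Z^2
Ȟ^1: (2−0)−2=0 ⇒ 0
Ȟ^2: (0−0)−0=0 ⇒ 0


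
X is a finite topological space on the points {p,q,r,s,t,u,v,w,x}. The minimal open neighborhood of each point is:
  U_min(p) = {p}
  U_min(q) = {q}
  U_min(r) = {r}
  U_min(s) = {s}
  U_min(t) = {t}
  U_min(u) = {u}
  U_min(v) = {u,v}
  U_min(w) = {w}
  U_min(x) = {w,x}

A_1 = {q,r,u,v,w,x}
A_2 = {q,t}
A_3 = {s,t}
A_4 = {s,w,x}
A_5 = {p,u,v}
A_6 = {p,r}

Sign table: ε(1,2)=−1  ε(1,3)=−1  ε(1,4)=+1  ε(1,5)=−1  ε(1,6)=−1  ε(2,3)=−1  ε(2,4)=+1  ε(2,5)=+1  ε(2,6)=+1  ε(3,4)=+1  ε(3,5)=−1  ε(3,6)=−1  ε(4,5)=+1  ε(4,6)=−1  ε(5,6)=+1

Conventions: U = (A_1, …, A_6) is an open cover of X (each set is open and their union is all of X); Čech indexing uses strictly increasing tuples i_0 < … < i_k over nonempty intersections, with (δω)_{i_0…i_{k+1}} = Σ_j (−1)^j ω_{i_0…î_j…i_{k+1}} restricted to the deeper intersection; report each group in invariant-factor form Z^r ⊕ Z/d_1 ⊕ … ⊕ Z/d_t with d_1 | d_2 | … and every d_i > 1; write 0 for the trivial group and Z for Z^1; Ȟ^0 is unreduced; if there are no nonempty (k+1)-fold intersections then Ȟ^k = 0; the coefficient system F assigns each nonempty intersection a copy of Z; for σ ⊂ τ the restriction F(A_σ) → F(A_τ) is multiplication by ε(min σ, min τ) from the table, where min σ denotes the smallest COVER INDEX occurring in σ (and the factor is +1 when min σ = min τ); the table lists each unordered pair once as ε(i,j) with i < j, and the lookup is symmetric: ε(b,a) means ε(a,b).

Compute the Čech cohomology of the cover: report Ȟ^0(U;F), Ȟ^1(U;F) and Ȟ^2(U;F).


Ȟ^0 ≅ Z,  Ȟ^1 ≅ Z^2,  Ȟ^2 ≅ 0

cover nerve:
  A12={q} A14={w,x} A15={u,v} A16={r} A23={t} A34={s} A56={p}
C dims 6,7; δ0: rk 5, SNF 1^5
Ȟ^0: (6−5)−0=1 ⇒ Z
Ȟ^1: (7−0)−5=2 ⇒ Z^2
Ȟ^2: (0−0)−0=0 ⇒ 0


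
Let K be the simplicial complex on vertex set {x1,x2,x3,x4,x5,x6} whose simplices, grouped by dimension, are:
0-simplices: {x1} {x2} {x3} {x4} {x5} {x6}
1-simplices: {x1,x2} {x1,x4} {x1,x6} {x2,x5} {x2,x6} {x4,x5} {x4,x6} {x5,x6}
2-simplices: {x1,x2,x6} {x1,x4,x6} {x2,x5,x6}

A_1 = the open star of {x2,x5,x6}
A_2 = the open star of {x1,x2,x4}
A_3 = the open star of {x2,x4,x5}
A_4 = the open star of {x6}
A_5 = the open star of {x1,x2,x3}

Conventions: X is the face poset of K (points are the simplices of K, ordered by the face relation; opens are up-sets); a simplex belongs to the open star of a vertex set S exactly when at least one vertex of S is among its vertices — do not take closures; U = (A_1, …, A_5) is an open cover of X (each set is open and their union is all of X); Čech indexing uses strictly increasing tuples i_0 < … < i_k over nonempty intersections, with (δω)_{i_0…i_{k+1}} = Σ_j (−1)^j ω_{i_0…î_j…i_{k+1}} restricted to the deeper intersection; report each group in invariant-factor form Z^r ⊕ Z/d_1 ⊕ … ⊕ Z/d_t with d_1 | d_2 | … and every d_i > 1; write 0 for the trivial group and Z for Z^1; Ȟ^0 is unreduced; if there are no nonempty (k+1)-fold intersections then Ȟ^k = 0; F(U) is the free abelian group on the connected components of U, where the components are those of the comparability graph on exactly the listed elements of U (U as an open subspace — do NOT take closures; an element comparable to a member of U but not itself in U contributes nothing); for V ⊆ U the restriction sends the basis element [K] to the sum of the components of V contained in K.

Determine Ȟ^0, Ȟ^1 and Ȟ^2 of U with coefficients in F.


Ȟ^0(U;F) ≅ Z^2, Ȟ^1(U;F) ≅ Z and Ȟ^2(U;F) ≅ 0

intersection data:
  A1={{x2},{x5},{x6},{x1,x2},{x1,x6},{x2,x5},{x2,x6},{x4,x5},{x4,x6},{x5,x6},{x1,x2,x6},{x1,x4,x6},{x2,x5,x6}} A2={{x1},{x2},{x4},{x1,x2},{x1,x4},{x1,x6},{x2,x5},{x2,x6},{x4,x5},{x4,x6},{x1,x2,x6},{x1,x4,x6},{x2,x5,x6}} A3={{x2},{x4},{x5},{x1,x2},{x1,x4},{x2,x5},{x2,x6},{x4,x5},{x4,x6},{x5,x6},{x1,x2,x6},{x1,x4,x6},{x2,x5,x6}} A4={{x6},{x1,x6},{x2,x6},{x4,x6},{x5,x6},{x1,x2,x6},{x1,x4,x6},{x2,x5,x6}} A5={{x1},{x2},{x3},{x1,x2},{x1,x4},{x1,x6},{x2,x5},{x2,x6},{x1,x2,x6},{x1,x4,x6},{x2,x5,x6}}
  A12={{x2},{x1,x2},{x1,x6},{x2,x5},{x2,x6},{x4,x5},{x4,x6},{x1,x2,x6},{x1,x4,x6},{x2,x5,x6}} A13={{x2},{x5},{x1,x2},{x2,x5},{x2,x6},{x4,x5},{x4,x6},{x5,x6},{x1,x2,x6},{x1,x4,x6},{x2,x5,x6}} A14={{x6},{x1,x6},{x2,x6},{x4,x6},{x5,x6},{x1,x2,x6},{x1,x4,x6},{x2,x5,x6}} A15={{x2},{x1,x2},{x1,x6},{x2,x5},{x2,x6},{x1,x2,x6},{x1,x4,x6},{x2,x5,x6}} A23={{x2},{x4},{x1,x2},{x1,x4},{x2,x5},{x2,x6},{x4,x5},{x4,x6},{x1,x2,x6},{x1,x4,x6},{x2,x5,x6}} A24={{x1,x6},{x2,x6},{x4,x6},{x1,x2,x6},{x1,x4,x6},{x2,x5,x6}} A25={{x1},{x2},{x1,x2},{x1,x4},{x1,x6},{x2,x5},{x2,x6},{x1,x2,x6},{x1,x4,x6},{x2,x5,x6}} A34={{x2,x6},{x4,x6},{x5,x6},{x1,x2,x6},{x1,x4,x6},{x2,x5,x6}} A35={{x2},{x1,x2},{x1,x4},{x2,x5},{x2,x6},{x1,x2,x6},{x1,x4,x6},{x2,x5,x6}} A45={{x1,x6},{x2,x6},{x1,x2,x6},{x1,x4,x6},{x2,x5,x6}}
  A123={{x2},{x1,x2},{x2,x5},{x2,x6},{x4,x5},{x4,x6},{x1,x2,x6},{x1,x4,x6},{x2,x5,x6}} A124={{x1,x6},{x2,x6},{x4,x6},{x1,x2,x6},{x1,x4,x6},{x2,x5,x6}} A125={{x2},{x1,x2},{x1,x6},{x2,x5},{x2,x6},{x1,x2,x6},{x1,x4,x6},{x2,x5,x6}} A134={{x2,x6},{x4,x6},{x5,x6},{x1,x2,x6},{x1,x4,x6},{x2,x5,x6}} A135={{x2},{x1,x2},{x2,x5},{x2,x6},{x1,x2,x6},{x1,x4,x6},{x2,x5,x6}} A145={{x1,x6},{x2,x6},{x1,x2,x6},{x1,x4,x6},{x2,x5,x6}} A234={{x2,x6},{x4,x6},{x1,x2,x6},{x1,x4,x6},{x2,x5,x6}} A235={{x2},{x1,x2},{x1,x4},{x2,x5},{x2,x6},{x1,x2,x6},{x1,x4,x6},{x2,x5,x6}} A245={{x1,x6},{x2,x6},{x1,x2,x6},{x1,x4,x6},{x2,x5,x6}} A345={{x2,x6},{x1,x2,x6},{x1,x4,x6},{x2,x5,x6}}
  A1234={{x2,x6},{x4,x6},{x1,x2,x6},{x1,x4,x6},{x2,x5,x6}} A1235={{x2},{x1,x2},{x2,x5},{x2,x6},{x1,x2,x6},{x1,x4,x6},{x2,x5,x6}} A1245={{x1,x6},{x2,x6},{x1,x2,x6},{x1,x4,x6},{x2,x5,x6}} A1345={{x2,x6},{x1,x2,x6},{x1,x4,x6},{x2,x5,x6}} A2345={{x2,x6},{x1,x2,x6},{x1,x4,x6},{x2,x5,x6}}
  A12345={{x2,x6},{x1,x2,x6},{x1,x4,x6},{x2,x5,x6}}
components per intersection:
  A1: {{x2},{x5},{x6},{x1,x2},{x1,x6},{x2,x5},{x2,x6},{x4,x5},{x4,x6},{x5,x6},{x1,x2,x6},{x1,x4,x6},{x2,x5,x6}}
  A2: {{x1},{x2},{x4},{x1,x2},{x1,x4},{x1,x6},{x2,x5},{x2,x6},{x4,x5},{x4,x6},{x1,x2,x6},{x1,x4,x6},{x2,x5,x6}}
  A3: {{x2},{x4},{x5},{x1,x2},{x1,x4},{x2,x5},{x2,x6},{x4,x5},{x4,x6},{x5,x6},{x1,x2,x6},{x1,x4,x6},{x2,x5,x6}}
  A4: {{x6},{x1,x6},{x2,x6},{x4,x6},{x5,x6},{x1,x2,x6},{x1,x4,x6},{x2,x5,x6}}
  A5: {{x1},{x2},{x1,x2},{x1,x4},{x1,x6},{x2,x5},{x2,x6},{x1,x2,x6},{x1,x4,x6},{x2,x5,x6}} {{x3}}
  A12: {{x2},{x1,x2},{x1,x6},{x2,x5},{x2,x6},{x4,x6},{x1,x2,x6},{x1,x4,x6},{x2,x5,x6}} {{x4,x5}}
  A13: {{x2},{x5},{x1,x2},{x2,x5},{x2,x6},{x4,x5},{x5,x6},{x1,x2,x6},{x2,x5,x6}} {{x4,x6},{x1,x4,x6}}
  A14: {{x6},{x1,x6},{x2,x6},{x4,x6},{x5,x6},{x1,x2,x6},{x1,x4,x6},{x2,x5,x6}}
  A15: {{x2},{x1,x2},{x1,x6},{x2,x5},{x2,x6},{x1,x2,x6},{x1,x4,x6},{x2,x5,x6}}
  A23: {{x2},{x1,x2},{x2,x5},{x2,x6},{x1,x2,x6},{x2,x5,x6}} {{x4},{x1,x4},{x4,x5},{x4,x6},{x1,x4,x6}}
  A24: {{x1,x6},{x2,x6},{x4,x6},{x1,x2,x6},{x1,x4,x6},{x2,x5,x6}}
  A25: {{x1},{x2},{x1,x2},{x1,x4},{x1,x6},{x2,x5},{x2,x6},{x1,x2,x6},{x1,x4,x6},{x2,x5,x6}}
  A34: {{x2,x6},{x5,x6},{x1,x2,x6},{x2,x5,x6}} {{x4,x6},{x1,x4,x6}}
  A35: {{x2},{x1,x2},{x2,x5},{x2,x6},{x1,x2,x6},{x2,x5,x6}} {{x1,x4},{x1,x4,x6}}
  A45: {{x1,x6},{x2,x6},{x1,x2,x6},{x1,x4,x6},{x2,x5,x6}}
  A123: {{x2},{x1,x2},{x2,x5},{x2,x6},{x1,x2,x6},{x2,x5,x6}} {{x4,x5}} {{x4,x6},{x1,x4,x6}}
  A124: {{x1,x6},{x2,x6},{x4,x6},{x1,x2,x6},{x1,x4,x6},{x2,x5,x6}}
  A125: {{x2},{x1,x2},{x1,x6},{x2,x5},{x2,x6},{x1,x2,x6},{x1,x4,x6},{x2,x5,x6}}
  A134: {{x2,x6},{x5,x6},{x1,x2,x6},{x2,x5,x6}} {{x4,x6},{x1,x4,x6}}
  A135: {{x2},{x1,x2},{x2,x5},{x2,x6},{x1,x2,x6},{x2,x5,x6}} {{x1,x4,x6}}
  A145: {{x1,x6},{x2,x6},{x1,x2,x6},{x1,x4,x6},{x2,x5,x6}}
  A234: {{x2,x6},{x1,x2,x6},{x2,x5,x6}} {{x4,x6},{x1,x4,x6}}
  A235: {{x2},{x1,x2},{x2,x5},{x2,x6},{x1,x2,x6},{x2,x5,x6}} {{x1,x4},{x1,x4,x6}}
  A245: {{x1,x6},{x2,x6},{x1,x2,x6},{x1,x4,x6},{x2,x5,x6}}
  A345: {{x2,x6},{x1,x2,x6},{x2,x5,x6}} {{x1,x4,x6}}
  A1234: {{x2,x6},{x1,x2,x6},{x2,x5,x6}} {{x4,x6},{x1,x4,x6}}
  A1235: {{x2},{x1,x2},{x2,x5},{x2,x6},{x1,x2,x6},{x2,x5,x6}} {{x1,x4,x6}}
  A1245: {{x1,x6},{x2,x6},{x1,x2,x6},{x1,x4,x6},{x2,x5,x6}}
  A1345: {{x2,x6},{x1,x2,x6},{x2,x5,x6}} {{x1,x4,x6}}
  A2345: {{x2,x6},{x1,x2,x6},{x2,x5,x6}} {{x1,x4,x6}}
  A12345: {{x2,x6},{x1,x2,x6},{x2,x5,x6}} {{x1,x4,x6}}
C dims 6,15,17,9; δ0: rk 4, SNF 1^4; δ1: rk 10, SNF 1^10; δ2: rk 7, SNF 1^7
Ȟ^0 = (6 − 4) − 0 = 2, so Ȟ^0 ≅ Z^2
Ȟ^1 = (15 − 10) − 4 = 1, so Ȟ^1 ≅ Z
Ȟ^2 = (17 − 7) − 10 = 0, so Ȟ^2 ≅ 0


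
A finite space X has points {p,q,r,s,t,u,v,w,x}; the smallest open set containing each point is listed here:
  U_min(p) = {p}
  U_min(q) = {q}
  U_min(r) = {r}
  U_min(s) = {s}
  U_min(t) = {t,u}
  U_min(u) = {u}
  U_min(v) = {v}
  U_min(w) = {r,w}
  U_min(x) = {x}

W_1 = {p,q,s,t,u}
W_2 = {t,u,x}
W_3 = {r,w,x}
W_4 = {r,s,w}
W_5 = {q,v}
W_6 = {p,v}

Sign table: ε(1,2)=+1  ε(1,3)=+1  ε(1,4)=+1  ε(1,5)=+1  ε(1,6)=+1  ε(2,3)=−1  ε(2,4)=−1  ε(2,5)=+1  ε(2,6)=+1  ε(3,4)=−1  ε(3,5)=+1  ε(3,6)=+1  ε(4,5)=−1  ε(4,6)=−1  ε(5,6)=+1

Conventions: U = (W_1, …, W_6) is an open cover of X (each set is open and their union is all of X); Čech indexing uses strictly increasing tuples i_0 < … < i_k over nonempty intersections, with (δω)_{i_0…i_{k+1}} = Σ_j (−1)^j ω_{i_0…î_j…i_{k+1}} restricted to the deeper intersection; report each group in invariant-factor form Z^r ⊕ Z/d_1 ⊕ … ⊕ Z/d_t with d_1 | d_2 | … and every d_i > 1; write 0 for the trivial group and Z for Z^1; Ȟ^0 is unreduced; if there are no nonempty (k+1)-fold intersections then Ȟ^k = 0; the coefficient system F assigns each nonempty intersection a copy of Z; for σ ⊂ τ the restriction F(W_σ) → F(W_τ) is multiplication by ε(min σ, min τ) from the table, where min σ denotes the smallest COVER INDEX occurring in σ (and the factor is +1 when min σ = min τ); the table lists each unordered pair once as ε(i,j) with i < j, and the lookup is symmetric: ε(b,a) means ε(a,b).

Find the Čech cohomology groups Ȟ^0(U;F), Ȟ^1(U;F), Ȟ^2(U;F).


Ȟ^0(U;F) ≅ Z; Ȟ^1(U;F) ≅ Z^2; Ȟ^2(U;F) ≅ 0

nerve simplices:
  W12={t,u} W14={s} W15={q} W16={p} W23={x} W34={r,w} W56={v}
C dims 6,7; δ0: rk 5, SNF 1^5
degree 0: 6−5−0 = 1 → Ȟ^0 ≅ Z
degree 1: 7−0−5 = 2 → Ȟ^1 ≅ Z^2
degree 2: 0−0−0 = 0 → Ȟ^2 ≅ 0


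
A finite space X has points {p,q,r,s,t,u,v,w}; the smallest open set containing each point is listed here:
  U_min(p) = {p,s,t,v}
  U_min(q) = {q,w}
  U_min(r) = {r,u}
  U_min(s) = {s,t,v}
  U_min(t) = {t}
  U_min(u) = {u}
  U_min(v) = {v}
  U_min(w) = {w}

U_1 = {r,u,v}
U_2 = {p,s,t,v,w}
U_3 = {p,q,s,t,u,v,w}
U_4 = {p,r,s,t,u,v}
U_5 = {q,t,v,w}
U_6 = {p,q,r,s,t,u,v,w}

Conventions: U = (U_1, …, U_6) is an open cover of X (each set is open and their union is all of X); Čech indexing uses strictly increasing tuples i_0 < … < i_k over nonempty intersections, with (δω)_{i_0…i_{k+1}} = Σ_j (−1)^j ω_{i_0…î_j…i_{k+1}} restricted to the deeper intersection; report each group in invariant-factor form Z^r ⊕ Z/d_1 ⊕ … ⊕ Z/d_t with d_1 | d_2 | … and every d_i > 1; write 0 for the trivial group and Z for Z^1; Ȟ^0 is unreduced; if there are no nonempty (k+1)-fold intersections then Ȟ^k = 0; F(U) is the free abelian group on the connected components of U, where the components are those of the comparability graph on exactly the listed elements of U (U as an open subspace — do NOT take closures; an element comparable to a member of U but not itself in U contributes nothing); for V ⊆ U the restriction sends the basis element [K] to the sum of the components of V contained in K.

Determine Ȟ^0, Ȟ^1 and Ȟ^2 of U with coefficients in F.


Ȟ^0(U;F) ≅ Z^3, Ȟ^1(U;F) ≅ 0 and Ȟ^2(U;F) ≅ 0

nerve simplices:
  U12={v} U13={u,v} U14={r,u,v} U15={v} U16={r,u,v} U23={p,s,t,v,w} U24={p,s,t,v} U25={t,v,w} U26={p,s,t,v,w} U34={p,s,t,u,v} U35={q,t,v,w} U36={p,q,s,t,u,v,w} U45={t,v} U46={p,r,s,t,u,v} U56={q,t,v,w}
  U123={v} U124={v} U125={v} U126={v} U134={u,v} U135={v} U136={u,v} U145={v} U146={r,u,v} U156={v} U234={p,s,t,v} U235={t,v,w} U236={p,s,t,v,w} U245={t,v} U246={p,s,t,v} U256={t,v,w} U345={t,v} U346={p,s,t,u,v} U356={q,t,v,w} U456={t,v}
  U1234={v} U1235={v} U1236={v} U1245={v} U1246={v} U1256={v} U1345={v} U1346={u,v} U1356={v} U1456={v} U2345={t,v} U2346={p,s,t,v} U2356={t,v,w} U2456={t,v} U3456={t,v}
  U12345={v} U12346={v} U12356={v} U12456={v} U13456={v} U23456={t,v}
  U123456={v}
components per intersection:
  U1: {r,u} {v}
  U2: {p,s,t,v} {w}
  U3: {p,s,t,v} {q,w} {u}
  U4: {p,s,t,v} {r,u}
  U5: {q,w} {t} {v}
  U6: {p,s,t,v} {q,w} {r,u}
  U12: {v}
  U13: {u} {v}
  U14: {r,u} {v}
  U15: {v}
  U16: {r,u} {v}
  U23: {p,s,t,v} {w}
  U24: {p,s,t,v}
  U25: {t} {v} {w}
  U26: {p,s,t,v} {w}
  U34: {p,s,t,v} {u}
  U35: {q,w} {t} {v}
  U36: {p,s,t,v} {q,w} {u}
  U45: {t} {v}
  U46: {p,s,t,v} {r,u}
  U56: {q,w} {t} {v}
  U123: {v}
  U124: {v}
  U125: {v}
  U126: {v}
  U134: {u} {v}
  U135: {v}
  U136: {u} {v}
  U145: {v}
  U146: {r,u} {v}
  U156: {v}
  U234: {p,s,t,v}
  U235: {t} {v} {w}
  U236: {p,s,t,v} {w}
  U245: {t} {v}
  U246: {p,s,t,v}
  U256: {t} {v} {w}
  U345: {t} {v}
  U346: {p,s,t,v} {u}
  U356: {q,w} {t} {v}
  U456: {t} {v}
  U1234: {v}
  U1235: {v}
  U1236: {v}
  U1245: {v}
  U1246: {v}
  U1256: {v}
  U1345: {v}
  U1346: {u} {v}
  U1356: {v}
  U1456: {v}
  U2345: {t} {v}
  U2346: {p,s,t,v}
  U2356: {t} {v} {w}
  U2456: {t} {v}
  U3456: {t} {v}
  U12345: {v}
  U12346: {v}
  U12356: {v}
  U12456: {v}
  U13456: {v}
  U23456: {t} {v}
  U123456: {v}
C dims 15,31,34,21; δ0: rk 12, SNF 1^12; δ1: rk 19, SNF 1^19; δ2: rk 15, SNF 1^15
degree 0: 15−12−0 = 3 → Ȟ^0 ≅ Z^3
degree 1: 31−19−12 = 0 → Ȟ^1 ≅ 0
degree 2: 34−15−19 = 0 → Ȟ^2 ≅ 0


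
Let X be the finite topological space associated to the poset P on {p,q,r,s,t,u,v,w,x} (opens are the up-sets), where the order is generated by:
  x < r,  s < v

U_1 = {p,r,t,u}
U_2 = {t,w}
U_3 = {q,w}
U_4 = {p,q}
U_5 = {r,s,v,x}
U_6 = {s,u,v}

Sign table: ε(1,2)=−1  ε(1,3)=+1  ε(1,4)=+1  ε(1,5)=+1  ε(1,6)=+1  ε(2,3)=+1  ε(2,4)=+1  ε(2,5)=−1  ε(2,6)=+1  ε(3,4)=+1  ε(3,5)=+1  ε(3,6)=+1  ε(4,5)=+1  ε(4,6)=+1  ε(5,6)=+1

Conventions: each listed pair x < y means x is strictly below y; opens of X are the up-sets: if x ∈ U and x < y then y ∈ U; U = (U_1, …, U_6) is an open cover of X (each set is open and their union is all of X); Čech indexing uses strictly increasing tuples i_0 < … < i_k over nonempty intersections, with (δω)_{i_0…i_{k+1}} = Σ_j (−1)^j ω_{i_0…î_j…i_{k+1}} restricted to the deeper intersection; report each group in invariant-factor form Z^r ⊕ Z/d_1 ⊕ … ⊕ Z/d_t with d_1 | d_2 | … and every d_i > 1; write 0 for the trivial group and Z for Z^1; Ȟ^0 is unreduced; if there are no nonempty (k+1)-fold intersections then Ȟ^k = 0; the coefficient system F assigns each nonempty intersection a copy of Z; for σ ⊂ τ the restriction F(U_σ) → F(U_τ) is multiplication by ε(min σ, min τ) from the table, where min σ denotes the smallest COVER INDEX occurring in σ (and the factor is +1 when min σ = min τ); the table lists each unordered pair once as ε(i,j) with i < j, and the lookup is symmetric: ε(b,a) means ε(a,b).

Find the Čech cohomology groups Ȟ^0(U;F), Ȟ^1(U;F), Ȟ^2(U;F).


Ȟ^0 ≅ 0, Ȟ^1 ≅ Z ⊕ Z/2 and Ȟ^2 ≅ 0

intersection data:
  U12={t} U14={p} U15={r} U16={u} U23={w} U34={q} U56={s,v}
C dims 6,7; δ0: rk 6, SNF 1^5·2
Ȟ^0 = (6 − 6) − 0 = 0, so Ȟ^0 ≅ 0
Ȟ^1 = (7 − 0) − 6 = 1 plus torsion [2], so Ȟ^1 ≅ Z ⊕ Z/2
Ȟ^2 = (0 − 0) − 0 = 0, so Ȟ^2 ≅ 0


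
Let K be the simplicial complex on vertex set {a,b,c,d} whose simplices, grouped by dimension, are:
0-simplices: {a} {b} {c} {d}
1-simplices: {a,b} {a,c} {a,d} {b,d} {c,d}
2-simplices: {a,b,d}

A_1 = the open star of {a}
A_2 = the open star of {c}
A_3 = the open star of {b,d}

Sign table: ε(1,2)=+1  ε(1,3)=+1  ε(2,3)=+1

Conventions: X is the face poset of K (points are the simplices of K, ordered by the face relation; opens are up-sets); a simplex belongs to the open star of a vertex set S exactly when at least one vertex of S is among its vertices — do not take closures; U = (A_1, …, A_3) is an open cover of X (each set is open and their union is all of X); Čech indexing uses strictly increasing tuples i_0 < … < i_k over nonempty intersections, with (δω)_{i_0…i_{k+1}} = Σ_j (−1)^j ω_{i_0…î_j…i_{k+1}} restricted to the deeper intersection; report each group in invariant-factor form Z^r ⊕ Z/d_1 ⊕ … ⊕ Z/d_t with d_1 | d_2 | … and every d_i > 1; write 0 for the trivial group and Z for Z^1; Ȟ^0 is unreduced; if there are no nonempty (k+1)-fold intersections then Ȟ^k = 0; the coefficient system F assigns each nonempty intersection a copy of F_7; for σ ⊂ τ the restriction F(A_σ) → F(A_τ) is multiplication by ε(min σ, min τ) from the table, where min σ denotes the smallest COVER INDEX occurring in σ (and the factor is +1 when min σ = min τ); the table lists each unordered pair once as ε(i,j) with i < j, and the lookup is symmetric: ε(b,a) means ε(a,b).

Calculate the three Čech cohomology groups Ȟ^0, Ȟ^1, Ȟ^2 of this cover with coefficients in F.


Ȟ^0 = Z/7, Ȟ^1 = Z/7, Ȟ^2 = 0

nonempty overlaps:
  A1={{a},{a,b},{a,c},{a,d},{a,b,d}} A2={{c},{a,c},{c,d}} A3={{b},{d},{a,b},{a,d},{b,d},{c,d},{a,b,d}}
  A12={{a,c}} A13={{a,b},{a,d},{a,b,d}} A23={{c,d}}
C dims 3,3; δ0: rk_F7 2
degree 0: 3−2−0 = 1 → Ȟ^0 ≅ Z/7
degree 1: 3−0−2 = 1 → Ȟ^1 ≅ Z/7
degree 2: 0−0−0 = 0 → Ȟ^2 ≅ 0


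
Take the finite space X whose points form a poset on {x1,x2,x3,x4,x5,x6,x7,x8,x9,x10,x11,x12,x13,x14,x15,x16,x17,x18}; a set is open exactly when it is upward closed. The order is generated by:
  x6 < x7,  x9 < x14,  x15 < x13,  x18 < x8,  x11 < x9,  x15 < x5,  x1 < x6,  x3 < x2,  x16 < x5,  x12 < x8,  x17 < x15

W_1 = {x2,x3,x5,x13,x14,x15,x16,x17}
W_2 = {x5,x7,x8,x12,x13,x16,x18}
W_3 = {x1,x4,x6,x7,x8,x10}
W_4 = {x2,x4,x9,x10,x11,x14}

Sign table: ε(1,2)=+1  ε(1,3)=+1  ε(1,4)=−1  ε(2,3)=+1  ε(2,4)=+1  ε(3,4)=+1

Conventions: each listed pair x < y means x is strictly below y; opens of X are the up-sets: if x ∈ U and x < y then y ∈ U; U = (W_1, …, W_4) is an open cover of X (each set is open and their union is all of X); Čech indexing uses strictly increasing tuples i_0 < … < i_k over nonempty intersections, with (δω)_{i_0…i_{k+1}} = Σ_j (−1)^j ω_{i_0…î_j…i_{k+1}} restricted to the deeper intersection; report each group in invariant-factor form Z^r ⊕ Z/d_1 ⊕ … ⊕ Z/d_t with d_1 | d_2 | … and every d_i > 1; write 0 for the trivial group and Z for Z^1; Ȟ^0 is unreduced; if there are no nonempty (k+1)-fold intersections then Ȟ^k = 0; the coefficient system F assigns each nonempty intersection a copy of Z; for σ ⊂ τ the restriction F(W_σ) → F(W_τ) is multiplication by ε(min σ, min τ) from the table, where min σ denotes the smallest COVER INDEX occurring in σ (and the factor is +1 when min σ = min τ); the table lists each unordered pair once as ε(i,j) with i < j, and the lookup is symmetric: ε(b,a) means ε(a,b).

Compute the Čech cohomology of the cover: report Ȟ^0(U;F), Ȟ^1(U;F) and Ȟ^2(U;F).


intersection data:
  W12={x5,x13,x16} W14={x2,x14} W23={x7,x8} W34={x4,x10}
C dims 4,4; δ0: rk 4, SNF 1^3·2
Ȟ^0 = (4 − 4) − 0 = 0, so Ȟ^0 ≅ 0
Ȟ^1 = (4 − 0) − 4 = 0 plus torsion [2], so Ȟ^1 ≅ Z/2
Ȟ^2 = (0 − 0) − 0 = 0, so Ȟ^2 ≅ 0

Ȟ^0 ≅ 0; Ȟ^1 ≅ Z/2; Ȟ^2 ≅ 0


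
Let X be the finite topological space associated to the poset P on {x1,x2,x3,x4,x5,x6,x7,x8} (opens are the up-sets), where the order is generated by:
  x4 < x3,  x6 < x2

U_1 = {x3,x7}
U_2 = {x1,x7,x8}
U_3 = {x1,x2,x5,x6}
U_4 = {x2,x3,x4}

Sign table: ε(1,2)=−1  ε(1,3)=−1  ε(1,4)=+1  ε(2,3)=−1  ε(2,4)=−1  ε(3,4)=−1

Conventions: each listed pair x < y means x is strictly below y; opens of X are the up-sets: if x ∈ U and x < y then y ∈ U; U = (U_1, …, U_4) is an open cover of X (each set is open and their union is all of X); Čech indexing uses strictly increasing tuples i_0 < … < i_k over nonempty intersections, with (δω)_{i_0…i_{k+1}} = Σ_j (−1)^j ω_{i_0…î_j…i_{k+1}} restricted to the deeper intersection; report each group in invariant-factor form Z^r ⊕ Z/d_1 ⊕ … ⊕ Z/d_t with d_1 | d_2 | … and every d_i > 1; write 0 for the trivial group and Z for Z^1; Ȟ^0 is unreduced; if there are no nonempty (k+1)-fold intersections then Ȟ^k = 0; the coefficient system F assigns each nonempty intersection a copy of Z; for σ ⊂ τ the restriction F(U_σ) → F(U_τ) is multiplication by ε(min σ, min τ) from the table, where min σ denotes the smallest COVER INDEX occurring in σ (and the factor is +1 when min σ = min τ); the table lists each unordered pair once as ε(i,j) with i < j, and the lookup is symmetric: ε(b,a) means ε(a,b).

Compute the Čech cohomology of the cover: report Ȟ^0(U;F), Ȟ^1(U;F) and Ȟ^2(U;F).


Ȟ^0(U;F) ≅ 0; Ȟ^1(U;F) ≅ Z/2; Ȟ^2(U;F) ≅ 0

cover nerve:
  U12={x7} U14={x3} U23={x1} U34={x2}
C dims 4,4; δ0: rk 4, SNF 1^3·2
Ȟ^0: (4−4)−0=0 ⇒ 0
Ȟ^1: (4−0)−4=0 plus torsion [2] ⇒ Z/2
Ȟ^2: (0−0)−0=0 ⇒ 0


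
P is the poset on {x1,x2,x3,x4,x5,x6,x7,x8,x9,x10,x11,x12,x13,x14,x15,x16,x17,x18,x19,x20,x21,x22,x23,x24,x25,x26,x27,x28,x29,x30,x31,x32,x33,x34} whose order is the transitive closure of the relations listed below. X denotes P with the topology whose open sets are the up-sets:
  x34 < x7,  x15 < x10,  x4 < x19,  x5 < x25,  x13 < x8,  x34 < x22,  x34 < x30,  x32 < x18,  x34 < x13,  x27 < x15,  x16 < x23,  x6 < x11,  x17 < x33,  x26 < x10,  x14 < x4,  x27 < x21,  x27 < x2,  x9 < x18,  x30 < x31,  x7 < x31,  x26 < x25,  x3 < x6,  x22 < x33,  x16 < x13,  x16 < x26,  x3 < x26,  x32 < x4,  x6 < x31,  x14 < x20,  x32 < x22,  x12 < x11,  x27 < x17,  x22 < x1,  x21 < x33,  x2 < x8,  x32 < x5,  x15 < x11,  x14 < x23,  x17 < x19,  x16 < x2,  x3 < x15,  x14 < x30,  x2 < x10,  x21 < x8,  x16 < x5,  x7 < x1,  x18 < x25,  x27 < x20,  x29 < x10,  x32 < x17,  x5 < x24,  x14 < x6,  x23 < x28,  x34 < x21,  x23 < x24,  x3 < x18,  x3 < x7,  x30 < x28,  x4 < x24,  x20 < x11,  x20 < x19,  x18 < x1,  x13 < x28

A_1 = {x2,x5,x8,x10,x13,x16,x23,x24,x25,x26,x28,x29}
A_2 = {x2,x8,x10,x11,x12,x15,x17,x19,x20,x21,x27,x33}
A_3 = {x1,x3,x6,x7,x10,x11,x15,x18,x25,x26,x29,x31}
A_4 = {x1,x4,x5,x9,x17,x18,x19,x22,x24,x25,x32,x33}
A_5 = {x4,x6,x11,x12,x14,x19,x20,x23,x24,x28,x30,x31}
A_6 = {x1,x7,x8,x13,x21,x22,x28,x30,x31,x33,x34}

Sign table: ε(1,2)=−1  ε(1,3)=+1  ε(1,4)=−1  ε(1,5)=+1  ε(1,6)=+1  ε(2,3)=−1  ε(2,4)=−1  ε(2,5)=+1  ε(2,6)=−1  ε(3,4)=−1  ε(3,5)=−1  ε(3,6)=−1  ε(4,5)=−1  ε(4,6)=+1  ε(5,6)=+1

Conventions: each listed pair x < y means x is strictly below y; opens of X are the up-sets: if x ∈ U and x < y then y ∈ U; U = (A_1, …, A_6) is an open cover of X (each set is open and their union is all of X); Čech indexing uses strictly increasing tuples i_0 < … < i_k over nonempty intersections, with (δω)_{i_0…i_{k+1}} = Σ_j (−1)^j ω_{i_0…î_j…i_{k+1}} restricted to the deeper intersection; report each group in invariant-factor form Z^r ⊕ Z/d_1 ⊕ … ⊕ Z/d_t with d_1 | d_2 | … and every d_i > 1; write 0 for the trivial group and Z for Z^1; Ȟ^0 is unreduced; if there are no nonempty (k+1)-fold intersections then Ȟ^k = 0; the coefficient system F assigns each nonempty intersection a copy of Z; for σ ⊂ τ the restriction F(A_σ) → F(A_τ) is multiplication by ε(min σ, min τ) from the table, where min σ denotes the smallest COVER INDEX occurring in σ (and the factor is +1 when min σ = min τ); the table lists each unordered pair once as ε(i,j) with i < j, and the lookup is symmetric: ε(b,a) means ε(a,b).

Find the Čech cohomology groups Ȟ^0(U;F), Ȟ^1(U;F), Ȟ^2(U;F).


nerve of the cover:
  A12={x2,x8,x10} A13={x10,x25,x26,x29} A14={x5,x24,x25} A15={x23,x24,x28} A16={x8,x13,x28} A23={x10,x11,x15} A24={x17,x19,x33} A25={x11,x12,x19,x20} A26={x8,x21,x33} A34={x1,x18,x25} A35={x6,x11,x31} A36={x1,x7,x31} A45={x4,x19,x24} A46={x1,x22,x33} A56={x28,x30,x31}
  A123={x10} A126={x8} A134={x25} A145={x24} A156={x28} A235={x11} A245={x19} A246={x33} A346={x1} A356={x31}
C dims 6,15,10; δ0: rk 6, SNF 1^5·2; δ1: rk 9, SNF 1^9
Ȟ^0 = (6 − 6) − 0 = 0, so Ȟ^0 ≅ 0
Ȟ^1 = (15 − 9) − 6 = 0 plus torsion [2], so Ȟ^1 ≅ Z/2
Ȟ^2 = (10 − 0) − 9 = 1, so Ȟ^2 ≅ Z

Ȟ^0 = 0, Ȟ^1 = Z/2, Ȟ^2 = Z
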